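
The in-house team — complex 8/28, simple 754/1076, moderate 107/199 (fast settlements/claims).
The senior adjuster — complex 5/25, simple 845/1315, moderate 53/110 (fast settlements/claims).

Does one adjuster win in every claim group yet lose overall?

Complex: the in-house team 8/28 = 28.6%, the senior adjuster 5/25 = 20.0% → the in-house team
Simple: the in-house team 754/1076 = 70.1%, the senior adjuster 845/1315 = 64.3% → the in-house team
Moderate: the in-house team 107/199 = 53.8%, the senior adjuster 53/110 = 48.2% → the in-house team
Overall: the in-house team 869/1303 = 66.7%, the senior adjuster 903/1450 = 62.3% → the in-house team
The in-house team wins overall and in every claim group — no reversal.

No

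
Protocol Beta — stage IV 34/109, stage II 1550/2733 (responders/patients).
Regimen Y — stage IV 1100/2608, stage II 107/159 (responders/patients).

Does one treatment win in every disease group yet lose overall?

Yes

Stage IV: Protocol Beta 34/109 = 31.2%, Regimen Y 1100/2608 = 42.2% → Regimen Y
Stage II: Protocol Beta 1550/2733 = 56.7%, Regimen Y 107/159 = 67.3% → Regimen Y
Overall: Protocol Beta 1584/2842 = 55.7%, Regimen Y 1207/2767 = 43.6% → Protocol Beta
Regimen Y wins each disease group but Protocol Beta wins overall — the comparison reverses. Regimen Y's patients skew toward stage IV, which has a lower base rate.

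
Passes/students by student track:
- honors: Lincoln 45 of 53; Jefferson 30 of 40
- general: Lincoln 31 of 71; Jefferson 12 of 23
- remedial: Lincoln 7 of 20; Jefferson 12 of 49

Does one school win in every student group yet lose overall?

Honors: Lincoln 45/53 = 84.9%, Jefferson 30/40 = 75.0% → Lincoln
General: Lincoln 31/71 = 43.7%, Jefferson 12/23 = 52.2% → Jefferson
Remedial: Lincoln 7/20 = 35.0%, Jefferson 12/49 = 24.5% → Lincoln
Overall: Lincoln 83/144 = 57.6%, Jefferson 54/112 = 48.2% → Lincoln
Neither sweeps: Lincoln wins 2 of 3 groups, Jefferson wins 1. Lincoln wins overall but not every group — no Simpson reversal.

No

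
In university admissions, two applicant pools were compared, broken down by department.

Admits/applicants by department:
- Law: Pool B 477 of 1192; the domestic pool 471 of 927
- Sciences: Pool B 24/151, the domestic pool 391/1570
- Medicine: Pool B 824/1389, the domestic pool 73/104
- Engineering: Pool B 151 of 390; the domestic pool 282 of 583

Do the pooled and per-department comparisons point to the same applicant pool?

No

Law: Pool B 477/1192 = 40.0%, the domestic pool 471/927 = 50.8% → the domestic pool
Sciences: Pool B 24/151 = 15.9%, the domestic pool 391/1570 = 24.9% → the domestic pool
Medicine: Pool B 824/1389 = 59.3%, the domestic pool 73/104 = 70.2% → the domestic pool
Engineering: Pool B 151/390 = 38.7%, the domestic pool 282/583 = 48.4% → the domestic pool
Overall: Pool B 1476/3122 = 47.3%, the domestic pool 1217/3184 = 38.2% → Pool B
The domestic pool wins each department group but Pool B wins overall — the comparison reverses. The domestic pool's applicants skew toward Sciences, which has a lower base rate.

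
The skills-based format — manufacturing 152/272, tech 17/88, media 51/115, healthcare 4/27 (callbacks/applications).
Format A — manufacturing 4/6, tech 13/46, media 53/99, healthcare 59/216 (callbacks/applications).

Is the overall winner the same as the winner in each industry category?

No

Manufacturing: the skills-based format 152/272 = 55.9%, Format A 4/6 = 66.7% → Format A
Tech: the skills-based format 17/88 = 19.3%, Format A 13/46 = 28.3% → Format A
Media: the skills-based format 51/115 = 44.3%, Format A 53/99 = 53.5% → Format A
Healthcare: the skills-based format 4/27 = 14.8%, Format A 59/216 = 27.3% → Format A
Overall: the skills-based format 224/502 = 44.6%, Format A 129/367 = 35.1% → the skills-based format
Format A wins each industry group but the skills-based format wins overall — the comparison reverses. Format A's applications skew toward healthcare, which has a lower base rate.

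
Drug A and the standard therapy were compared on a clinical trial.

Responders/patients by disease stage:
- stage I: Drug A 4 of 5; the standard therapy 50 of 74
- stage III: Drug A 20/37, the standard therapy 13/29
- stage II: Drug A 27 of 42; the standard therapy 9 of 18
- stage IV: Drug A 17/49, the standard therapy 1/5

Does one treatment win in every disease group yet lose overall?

Yes

Stage I: Drug A 4/5 = 80.0%, the standard therapy 50/74 = 67.6% → Drug A
Stage III: Drug A 20/37 = 54.1%, the standard therapy 13/29 = 44.8% → Drug A
Stage II: Drug A 27/42 = 64.3%, the standard therapy 9/18 = 50.0% → Drug A
Stage IV: Drug A 17/49 = 34.7%, the standard therapy 1/5 = 20.0% → Drug A
Overall: Drug A 68/133 = 51.1%, the standard therapy 73/126 = 57.9% → the standard therapy
Drug A wins each disease group but the standard therapy wins overall — the comparison reverses. Drug A's patients skew toward stage IV, which has a lower base rate.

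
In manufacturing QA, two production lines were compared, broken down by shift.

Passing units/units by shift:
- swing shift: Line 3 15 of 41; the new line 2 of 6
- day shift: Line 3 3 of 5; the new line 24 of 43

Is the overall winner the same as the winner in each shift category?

Swing shift: Line 3 15/41 = 36.6%, the new line 2/6 = 33.3% → Line 3
Day shift: Line 3 3/5 = 60.0%, the new line 24/43 = 55.8% → Line 3
Overall: Line 3 18/46 = 39.1%, the new line 26/49 = 53.1% → the new line
Line 3 wins each shift group but the new line wins overall — the comparison reverses. Line 3's units skew toward swing shift, which has a lower base rate.

No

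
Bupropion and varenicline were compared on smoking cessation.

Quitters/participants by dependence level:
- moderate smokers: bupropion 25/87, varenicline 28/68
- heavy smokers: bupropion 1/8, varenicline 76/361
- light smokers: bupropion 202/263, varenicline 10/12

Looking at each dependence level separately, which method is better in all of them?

varenicline

Moderate smokers: bupropion 25/87 = 28.7%, varenicline 28/68 = 41.2% → varenicline
Heavy smokers: bupropion 1/8 = 12.5%, varenicline 76/361 = 21.1% → varenicline
Light smokers: bupropion 202/263 = 76.8%, varenicline 10/12 = 83.3% → varenicline
Varenicline has the higher rate in all 3 groups.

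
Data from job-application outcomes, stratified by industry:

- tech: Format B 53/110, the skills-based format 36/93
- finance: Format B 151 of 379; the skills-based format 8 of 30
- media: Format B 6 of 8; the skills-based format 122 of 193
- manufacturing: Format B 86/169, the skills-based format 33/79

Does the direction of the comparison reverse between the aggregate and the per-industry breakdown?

Yes

Tech: Format B 53/110 = 48.2%, the skills-based format 36/93 = 38.7% → Format B
Finance: Format B 151/379 = 39.8%, the skills-based format 8/30 = 26.7% → Format B
Media: Format B 6/8 = 75.0%, the skills-based format 122/193 = 63.2% → Format B
Manufacturing: Format B 86/169 = 50.9%, the skills-based format 33/79 = 41.8% → Format B
Overall: Format B 296/666 = 44.4%, the skills-based format 199/395 = 50.4% → the skills-based format
Format B wins each industry group but the skills-based format wins overall — the comparison reverses. Format B's applications skew toward finance, which has a lower base rate.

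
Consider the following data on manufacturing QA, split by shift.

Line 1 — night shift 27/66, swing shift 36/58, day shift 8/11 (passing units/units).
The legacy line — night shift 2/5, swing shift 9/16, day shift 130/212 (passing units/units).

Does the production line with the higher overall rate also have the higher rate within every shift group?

No

Night shift: Line 1 27/66 = 40.9%, the legacy line 2/5 = 40.0% → Line 1
Swing shift: Line 1 36/58 = 62.1%, the legacy line 9/16 = 56.2% → Line 1
Day shift: Line 1 8/11 = 72.7%, the legacy line 130/212 = 61.3% → Line 1
Overall: Line 1 71/135 = 52.6%, the legacy line 141/233 = 60.5% → the legacy line
Line 1 wins each shift group but the legacy line wins overall — the comparison reverses. Line 1's units skew toward night shift, which has a lower base rate.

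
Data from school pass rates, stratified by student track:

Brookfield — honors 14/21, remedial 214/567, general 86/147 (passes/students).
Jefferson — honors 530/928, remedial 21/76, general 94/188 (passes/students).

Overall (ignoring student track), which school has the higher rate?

Honors: Brookfield 14/21 = 66.7%, Jefferson 530/928 = 57.1% → Brookfield
Remedial: Brookfield 214/567 = 37.7%, Jefferson 21/76 = 27.6% → Brookfield
General: Brookfield 86/147 = 58.5%, Jefferson 94/188 = 50.0% → Brookfield
Overall: Brookfield 314/735 = 42.7%, Jefferson 645/1192 = 54.1% → Jefferson
(Brookfield wins every student group but Jefferson wins overall — Brookfield's students skew toward the low-rate remedial group.)

Jefferson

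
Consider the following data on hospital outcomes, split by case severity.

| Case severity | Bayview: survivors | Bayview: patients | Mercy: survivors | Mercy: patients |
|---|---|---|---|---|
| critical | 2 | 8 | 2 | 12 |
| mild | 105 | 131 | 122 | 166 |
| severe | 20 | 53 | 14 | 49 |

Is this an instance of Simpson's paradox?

No

Critical: Bayview 2/8 = 25.0%, Mercy 2/12 = 16.7% → Bayview
Mild: Bayview 105/131 = 80.2%, Mercy 122/166 = 73.5% → Bayview
Severe: Bayview 20/53 = 37.7%, Mercy 14/49 = 28.6% → Bayview
Overall: Bayview 127/192 = 66.1%, Mercy 138/227 = 60.8% → Bayview
Bayview wins overall and in every case group — no reversal.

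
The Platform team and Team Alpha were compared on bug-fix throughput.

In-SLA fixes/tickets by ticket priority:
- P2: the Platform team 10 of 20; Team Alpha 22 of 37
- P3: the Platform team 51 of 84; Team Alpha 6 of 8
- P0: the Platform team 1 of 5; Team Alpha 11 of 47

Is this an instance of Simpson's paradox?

P2: the Platform team 10/20 = 50.0%, Team Alpha 22/37 = 59.5% → Team Alpha
P3: the Platform team 51/84 = 60.7%, Team Alpha 6/8 = 75.0% → Team Alpha
P0: the Platform team 1/5 = 20.0%, Team Alpha 11/47 = 23.4% → Team Alpha
Overall: the Platform team 62/109 = 56.9%, Team Alpha 39/92 = 42.4% → the Platform team
Team Alpha wins each ticket group but the Platform team wins overall — the comparison reverses. Team Alpha's tickets skew toward P0, which has a lower base rate.

Yes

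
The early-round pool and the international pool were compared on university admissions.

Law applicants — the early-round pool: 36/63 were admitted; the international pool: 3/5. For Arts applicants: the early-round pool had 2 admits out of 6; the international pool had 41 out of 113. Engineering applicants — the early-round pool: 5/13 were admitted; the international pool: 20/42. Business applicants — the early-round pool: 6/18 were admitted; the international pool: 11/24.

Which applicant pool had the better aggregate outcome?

Law: the early-round pool 36/63 = 57.1%, the international pool 3/5 = 60.0% → the international pool
Arts: the early-round pool 2/6 = 33.3%, the international pool 41/113 = 36.3% → the international pool
Engineering: the early-round pool 5/13 = 38.5%, the international pool 20/42 = 47.6% → the international pool
Business: the early-round pool 6/18 = 33.3%, the international pool 11/24 = 45.8% → the international pool
Overall: the early-round pool 49/100 = 49.0%, the international pool 75/184 = 40.8% → the early-round pool
(The international pool wins every department group but the early-round pool wins overall — the international pool's applicants skew toward the low-rate Arts group.)

the early-round pool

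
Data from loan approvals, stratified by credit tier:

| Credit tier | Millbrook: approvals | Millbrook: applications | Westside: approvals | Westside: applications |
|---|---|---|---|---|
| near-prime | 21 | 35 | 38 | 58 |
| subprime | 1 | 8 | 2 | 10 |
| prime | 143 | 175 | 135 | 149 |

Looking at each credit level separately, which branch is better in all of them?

Westside

Near-prime: Millbrook 21/35 = 60.0%, Westside 38/58 = 65.5% → Westside
Subprime: Millbrook 1/8 = 12.5%, Westside 2/10 = 20.0% → Westside
Prime: Millbrook 143/175 = 81.7%, Westside 135/149 = 90.6% → Westside
Westside has the higher rate in all 3 groups.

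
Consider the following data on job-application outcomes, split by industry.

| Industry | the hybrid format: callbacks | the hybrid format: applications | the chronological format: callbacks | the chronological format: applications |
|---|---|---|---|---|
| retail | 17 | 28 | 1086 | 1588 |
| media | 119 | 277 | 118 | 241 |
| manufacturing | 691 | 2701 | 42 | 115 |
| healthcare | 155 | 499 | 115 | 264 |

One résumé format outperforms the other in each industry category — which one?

the chronological format

Retail: the hybrid format 17/28 = 60.7%, the chronological format 1086/1588 = 68.4% → the chronological format
Media: the hybrid format 119/277 = 43.0%, the chronological format 118/241 = 49.0% → the chronological format
Manufacturing: the hybrid format 691/2701 = 25.6%, the chronological format 42/115 = 36.5% → the chronological format
Healthcare: the hybrid format 155/499 = 31.1%, the chronological format 115/264 = 43.6% → the chronological format
The chronological format has the higher rate in all 4 groups.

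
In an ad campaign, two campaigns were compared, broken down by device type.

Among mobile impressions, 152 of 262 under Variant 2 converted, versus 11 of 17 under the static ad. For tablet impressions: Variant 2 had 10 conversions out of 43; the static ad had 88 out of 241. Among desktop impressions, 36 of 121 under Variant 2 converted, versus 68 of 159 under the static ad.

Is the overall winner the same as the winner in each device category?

Mobile: Variant 2 152/262 = 58.0%, the static ad 11/17 = 64.7% → the static ad
Tablet: Variant 2 10/43 = 23.3%, the static ad 88/241 = 36.5% → the static ad
Desktop: Variant 2 36/121 = 29.8%, the static ad 68/159 = 42.8% → the static ad
Overall: Variant 2 198/426 = 46.5%, the static ad 167/417 = 40.0% → Variant 2
The static ad wins each device group but Variant 2 wins overall — the comparison reverses. The static ad's impressions skew toward tablet, which has a lower base rate.

No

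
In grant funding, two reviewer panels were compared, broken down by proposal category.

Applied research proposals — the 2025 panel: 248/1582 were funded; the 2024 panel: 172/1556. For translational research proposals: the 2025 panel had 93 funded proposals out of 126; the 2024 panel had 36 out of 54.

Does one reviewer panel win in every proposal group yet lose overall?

No

Applied research: the 2025 panel 248/1582 = 15.7%, the 2024 panel 172/1556 = 11.1% → the 2025 panel
Translational research: the 2025 panel 93/126 = 73.8%, the 2024 panel 36/54 = 66.7% → the 2025 panel
Overall: the 2025 panel 341/1708 = 20.0%, the 2024 panel 208/1610 = 12.9% → the 2025 panel
The 2025 panel wins overall and in every proposal group — no reversal.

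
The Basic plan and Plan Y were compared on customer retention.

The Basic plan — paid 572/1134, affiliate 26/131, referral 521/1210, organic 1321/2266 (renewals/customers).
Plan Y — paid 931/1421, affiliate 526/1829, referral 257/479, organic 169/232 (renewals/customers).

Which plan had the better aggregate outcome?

the Basic plan

Paid: the Basic plan 572/1134 = 50.4%, Plan Y 931/1421 = 65.5% → Plan Y
Affiliate: the Basic plan 26/131 = 19.8%, Plan Y 526/1829 = 28.8% → Plan Y
Referral: the Basic plan 521/1210 = 43.1%, Plan Y 257/479 = 53.7% → Plan Y
Organic: the Basic plan 1321/2266 = 58.3%, Plan Y 169/232 = 72.8% → Plan Y
Overall: the Basic plan 2440/4741 = 51.5%, Plan Y 1883/3961 = 47.5% → the Basic plan
(Plan Y wins every signup group but the Basic plan wins overall — Plan Y's customers skew toward the low-rate affiliate group.)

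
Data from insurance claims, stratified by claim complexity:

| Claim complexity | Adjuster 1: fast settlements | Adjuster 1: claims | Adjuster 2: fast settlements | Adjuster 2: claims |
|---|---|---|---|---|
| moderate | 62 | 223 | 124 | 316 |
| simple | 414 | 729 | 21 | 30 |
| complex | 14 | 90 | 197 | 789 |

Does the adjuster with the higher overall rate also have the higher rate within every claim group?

No

Moderate: Adjuster 1 62/223 = 27.8%, Adjuster 2 124/316 = 39.2% → Adjuster 2
Simple: Adjuster 1 414/729 = 56.8%, Adjuster 2 21/30 = 70.0% → Adjuster 2
Complex: Adjuster 1 14/90 = 15.6%, Adjuster 2 197/789 = 25.0% → Adjuster 2
Overall: Adjuster 1 490/1042 = 47.0%, Adjuster 2 342/1135 = 30.1% → Adjuster 1
Adjuster 2 wins each claim group but Adjuster 1 wins overall — the comparison reverses. Adjuster 2's claims skew toward complex, which has a lower base rate.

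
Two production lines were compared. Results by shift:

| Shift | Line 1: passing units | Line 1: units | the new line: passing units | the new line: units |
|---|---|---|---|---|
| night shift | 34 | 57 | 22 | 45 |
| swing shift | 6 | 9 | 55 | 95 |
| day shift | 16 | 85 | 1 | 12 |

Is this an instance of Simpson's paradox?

Yes

Night shift: Line 1 34/57 = 59.6%, the new line 22/45 = 48.9% → Line 1
Swing shift: Line 1 6/9 = 66.7%, the new line 55/95 = 57.9% → Line 1
Day shift: Line 1 16/85 = 18.8%, the new line 1/12 = 8.3% → Line 1
Overall: Line 1 56/151 = 37.1%, the new line 78/152 = 51.3% → the new line
Line 1 wins each shift group but the new line wins overall — the comparison reverses. Line 1's units skew toward day shift, which has a lower base rate.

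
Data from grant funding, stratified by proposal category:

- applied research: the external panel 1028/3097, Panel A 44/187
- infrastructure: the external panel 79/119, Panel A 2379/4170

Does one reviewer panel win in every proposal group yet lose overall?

Applied research: the external panel 1028/3097 = 33.2%, Panel A 44/187 = 23.5% → the external panel
Infrastructure: the external panel 79/119 = 66.4%, Panel A 2379/4170 = 57.1% → the external panel
Overall: the external panel 1107/3216 = 34.4%, Panel A 2423/4357 = 55.6% → Panel A
The external panel wins each proposal group but Panel A wins overall — the comparison reverses. The external panel's proposals skew toward applied research, which has a lower base rate.

Yes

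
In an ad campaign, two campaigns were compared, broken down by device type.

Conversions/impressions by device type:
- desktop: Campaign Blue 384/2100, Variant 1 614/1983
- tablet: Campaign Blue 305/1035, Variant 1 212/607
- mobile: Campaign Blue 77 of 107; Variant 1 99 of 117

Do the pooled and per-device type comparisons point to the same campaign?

Desktop: Campaign Blue 384/2100 = 18.3%, Variant 1 614/1983 = 31.0% → Variant 1
Tablet: Campaign Blue 305/1035 = 29.5%, Variant 1 212/607 = 34.9% → Variant 1
Mobile: Campaign Blue 77/107 = 72.0%, Variant 1 99/117 = 84.6% → Variant 1
Overall: Campaign Blue 766/3242 = 23.6%, Variant 1 925/2707 = 34.2% → Variant 1
Variant 1 wins overall and in every device group — no reversal.

Yes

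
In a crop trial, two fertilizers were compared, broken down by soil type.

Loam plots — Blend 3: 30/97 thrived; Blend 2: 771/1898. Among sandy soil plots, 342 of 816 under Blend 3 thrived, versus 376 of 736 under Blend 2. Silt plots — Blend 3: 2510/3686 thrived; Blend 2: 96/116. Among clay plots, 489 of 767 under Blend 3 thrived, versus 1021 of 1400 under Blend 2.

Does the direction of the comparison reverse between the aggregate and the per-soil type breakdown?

Yes

Loam: Blend 3 30/97 = 30.9%, Blend 2 771/1898 = 40.6% → Blend 2
Sandy soil: Blend 3 342/816 = 41.9%, Blend 2 376/736 = 51.1% → Blend 2
Silt: Blend 3 2510/3686 = 68.1%, Blend 2 96/116 = 82.8% → Blend 2
Clay: Blend 3 489/767 = 63.8%, Blend 2 1021/1400 = 72.9% → Blend 2
Overall: Blend 3 3371/5366 = 62.8%, Blend 2 2264/4150 = 54.6% → Blend 3
Blend 2 wins each soil group but Blend 3 wins overall — the comparison reverses. Blend 2's plots skew toward loam, which has a lower base rate.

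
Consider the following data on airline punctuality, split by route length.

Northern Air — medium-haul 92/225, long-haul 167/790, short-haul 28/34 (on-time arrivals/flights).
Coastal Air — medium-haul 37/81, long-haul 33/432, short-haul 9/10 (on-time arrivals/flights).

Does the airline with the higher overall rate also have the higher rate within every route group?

No

Medium-haul: Northern Air 92/225 = 40.9%, Coastal Air 37/81 = 45.7% → Coastal Air
Long-haul: Northern Air 167/790 = 21.1%, Coastal Air 33/432 = 7.6% → Northern Air
Short-haul: Northern Air 28/34 = 82.4%, Coastal Air 9/10 = 90.0% → Coastal Air
Overall: Northern Air 287/1049 = 27.4%, Coastal Air 79/523 = 15.1% → Northern Air
Neither sweeps: Northern Air wins 1 of 3 groups, Coastal Air wins 2. Northern Air wins overall but not every group — no Simpson reversal.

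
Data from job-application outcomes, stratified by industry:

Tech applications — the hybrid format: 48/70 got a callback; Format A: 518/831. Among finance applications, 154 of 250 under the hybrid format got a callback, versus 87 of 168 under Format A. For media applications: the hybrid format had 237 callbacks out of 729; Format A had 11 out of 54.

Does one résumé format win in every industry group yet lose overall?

Yes

Tech: the hybrid format 48/70 = 68.6%, Format A 518/831 = 62.3% → the hybrid format
Finance: the hybrid format 154/250 = 61.6%, Format A 87/168 = 51.8% → the hybrid format
Media: the hybrid format 237/729 = 32.5%, Format A 11/54 = 20.4% → the hybrid format
Overall: the hybrid format 439/1049 = 41.8%, Format A 616/1053 = 58.5% → Format A
The hybrid format wins each industry group but Format A wins overall — the comparison reverses. The hybrid format's applications skew toward media, which has a lower base rate.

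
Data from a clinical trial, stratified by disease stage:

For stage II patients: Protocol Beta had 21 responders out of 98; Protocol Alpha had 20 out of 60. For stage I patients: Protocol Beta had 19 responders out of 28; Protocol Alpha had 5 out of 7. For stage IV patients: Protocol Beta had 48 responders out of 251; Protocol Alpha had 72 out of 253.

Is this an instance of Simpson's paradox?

Stage II: Protocol Beta 21/98 = 21.4%, Protocol Alpha 20/60 = 33.3% → Protocol Alpha
Stage I: Protocol Beta 19/28 = 67.9%, Protocol Alpha 5/7 = 71.4% → Protocol Alpha
Stage IV: Protocol Beta 48/251 = 19.1%, Protocol Alpha 72/253 = 28.5% → Protocol Alpha
Overall: Protocol Beta 88/377 = 23.3%, Protocol Alpha 97/320 = 30.3% → Protocol Alpha
Protocol Alpha wins overall and in every disease group — no reversal.

No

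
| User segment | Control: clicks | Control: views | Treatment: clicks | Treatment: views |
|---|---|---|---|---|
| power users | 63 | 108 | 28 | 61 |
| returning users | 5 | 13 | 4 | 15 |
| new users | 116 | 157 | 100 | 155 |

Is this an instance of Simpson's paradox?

No

Power users: Control 63/108 = 58.3%, Treatment 28/61 = 45.9% → Control
Returning users: Control 5/13 = 38.5%, Treatment 4/15 = 26.7% → Control
New users: Control 116/157 = 73.9%, Treatment 100/155 = 64.5% → Control
Overall: Control 184/278 = 66.2%, Treatment 132/231 = 57.1% → Control
Control wins overall and in every user group — no reversal.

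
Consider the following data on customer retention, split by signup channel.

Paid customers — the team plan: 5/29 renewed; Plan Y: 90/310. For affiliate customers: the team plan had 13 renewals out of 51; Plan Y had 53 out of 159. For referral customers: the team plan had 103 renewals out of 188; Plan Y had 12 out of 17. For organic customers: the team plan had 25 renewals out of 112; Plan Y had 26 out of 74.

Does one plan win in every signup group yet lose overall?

Yes

Paid: the team plan 5/29 = 17.2%, Plan Y 90/310 = 29.0% → Plan Y
Affiliate: the team plan 13/51 = 25.5%, Plan Y 53/159 = 33.3% → Plan Y
Referral: the team plan 103/188 = 54.8%, Plan Y 12/17 = 70.6% → Plan Y
Organic: the team plan 25/112 = 22.3%, Plan Y 26/74 = 35.1% → Plan Y
Overall: the team plan 146/380 = 38.4%, Plan Y 181/560 = 32.3% → the team plan
Plan Y wins each signup group but the team plan wins overall — the comparison reverses. Plan Y's customers skew toward paid, which has a lower base rate.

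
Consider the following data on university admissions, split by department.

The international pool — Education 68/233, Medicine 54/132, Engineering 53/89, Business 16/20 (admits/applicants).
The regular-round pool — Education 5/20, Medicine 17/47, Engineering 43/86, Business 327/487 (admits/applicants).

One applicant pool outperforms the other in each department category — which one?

the international pool

Education: the international pool 68/233 = 29.2%, the regular-round pool 5/20 = 25.0% → the international pool
Medicine: the international pool 54/132 = 40.9%, the regular-round pool 17/47 = 36.2% → the international pool
Engineering: the international pool 53/89 = 59.6%, the regular-round pool 43/86 = 50.0% → the international pool
Business: the international pool 16/20 = 80.0%, the regular-round pool 327/487 = 67.1% → the international pool
The international pool has the higher rate in all 4 groups.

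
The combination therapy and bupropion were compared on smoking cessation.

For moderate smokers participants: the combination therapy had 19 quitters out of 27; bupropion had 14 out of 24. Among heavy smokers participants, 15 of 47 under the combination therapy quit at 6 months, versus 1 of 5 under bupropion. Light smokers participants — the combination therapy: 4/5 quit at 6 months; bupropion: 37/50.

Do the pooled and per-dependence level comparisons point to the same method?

Moderate smokers: the combination therapy 19/27 = 70.4%, bupropion 14/24 = 58.3% → the combination therapy
Heavy smokers: the combination therapy 15/47 = 31.9%, bupropion 1/5 = 20.0% → the combination therapy
Light smokers: the combination therapy 4/5 = 80.0%, bupropion 37/50 = 74.0% → the combination therapy
Overall: the combination therapy 38/79 = 48.1%, bupropion 52/79 = 65.8% → bupropion
The combination therapy wins each dependence group but bupropion wins overall — the comparison reverses. The combination therapy's participants skew toward heavy smokers, which has a lower base rate.

No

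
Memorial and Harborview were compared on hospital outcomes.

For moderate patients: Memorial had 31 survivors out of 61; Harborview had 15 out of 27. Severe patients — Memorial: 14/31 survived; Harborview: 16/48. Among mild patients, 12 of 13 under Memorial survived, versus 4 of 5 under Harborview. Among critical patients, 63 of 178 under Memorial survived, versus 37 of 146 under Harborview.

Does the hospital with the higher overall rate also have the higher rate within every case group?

Moderate: Memorial 31/61 = 50.8%, Harborview 15/27 = 55.6% → Harborview
Severe: Memorial 14/31 = 45.2%, Harborview 16/48 = 33.3% → Memorial
Mild: Memorial 12/13 = 92.3%, Harborview 4/5 = 80.0% → Memorial
Critical: Memorial 63/178 = 35.4%, Harborview 37/146 = 25.3% → Memorial
Overall: Memorial 120/283 = 42.4%, Harborview 72/226 = 31.9% → Memorial
Neither sweeps: Memorial wins 3 of 4 groups, Harborview wins 1. Memorial wins overall but not every group — no Simpson reversal.

No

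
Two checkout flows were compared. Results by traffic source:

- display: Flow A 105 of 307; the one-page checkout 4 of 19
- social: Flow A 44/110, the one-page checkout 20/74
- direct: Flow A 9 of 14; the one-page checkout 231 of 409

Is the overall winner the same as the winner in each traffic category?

No

Display: Flow A 105/307 = 34.2%, the one-page checkout 4/19 = 21.1% → Flow A
Social: Flow A 44/110 = 40.0%, the one-page checkout 20/74 = 27.0% → Flow A
Direct: Flow A 9/14 = 64.3%, the one-page checkout 231/409 = 56.5% → Flow A
Overall: Flow A 158/431 = 36.7%, the one-page checkout 255/502 = 50.8% → the one-page checkout
Flow A wins each traffic group but the one-page checkout wins overall — the comparison reverses. Flow A's sessions skew toward display, which has a lower base rate.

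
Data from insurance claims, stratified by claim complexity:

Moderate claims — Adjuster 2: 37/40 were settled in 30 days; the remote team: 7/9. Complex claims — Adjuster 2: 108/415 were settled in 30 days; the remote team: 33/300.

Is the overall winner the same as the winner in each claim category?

Moderate: Adjuster 2 37/40 = 92.5%, the remote team 7/9 = 77.8% → Adjuster 2
Complex: Adjuster 2 108/415 = 26.0%, the remote team 33/300 = 11.0% → Adjuster 2
Overall: Adjuster 2 145/455 = 31.9%, the remote team 40/309 = 12.9% → Adjuster 2
Adjuster 2 wins overall and in every claim group — no reversal.

Yes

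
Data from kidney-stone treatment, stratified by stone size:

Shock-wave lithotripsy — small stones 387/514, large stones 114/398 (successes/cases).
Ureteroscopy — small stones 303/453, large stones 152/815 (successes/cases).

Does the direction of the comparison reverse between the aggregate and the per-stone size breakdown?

No

Small stones: shock-wave lithotripsy 387/514 = 75.3%, ureteroscopy 303/453 = 66.9% → shock-wave lithotripsy
Large stones: shock-wave lithotripsy 114/398 = 28.6%, ureteroscopy 152/815 = 18.7% → shock-wave lithotripsy
Overall: shock-wave lithotripsy 501/912 = 54.9%, ureteroscopy 455/1268 = 35.9% → shock-wave lithotripsy
Shock-wave lithotripsy wins overall and in every stone group — no reversal.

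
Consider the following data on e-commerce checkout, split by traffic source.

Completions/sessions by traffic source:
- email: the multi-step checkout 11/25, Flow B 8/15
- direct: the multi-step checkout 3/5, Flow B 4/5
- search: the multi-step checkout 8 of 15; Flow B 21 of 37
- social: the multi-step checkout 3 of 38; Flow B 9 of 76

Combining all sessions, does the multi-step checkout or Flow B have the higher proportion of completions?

Email: the multi-step checkout 11/25 = 44.0%, Flow B 8/15 = 53.3% → Flow B
Direct: the multi-step checkout 3/5 = 60.0%, Flow B 4/5 = 80.0% → Flow B
Search: the multi-step checkout 8/15 = 53.3%, Flow B 21/37 = 56.8% → Flow B
Social: the multi-step checkout 3/38 = 7.9%, Flow B 9/76 = 11.8% → Flow B
Overall: the multi-step checkout 25/83 = 30.1%, Flow B 42/133 = 31.6% → Flow B

Flow B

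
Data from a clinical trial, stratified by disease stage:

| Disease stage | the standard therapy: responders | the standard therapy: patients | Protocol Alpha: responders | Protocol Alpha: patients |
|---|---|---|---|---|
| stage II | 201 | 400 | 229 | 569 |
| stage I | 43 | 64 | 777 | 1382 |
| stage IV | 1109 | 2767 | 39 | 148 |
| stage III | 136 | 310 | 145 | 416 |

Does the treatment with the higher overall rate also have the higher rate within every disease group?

Stage II: the standard therapy 201/400 = 50.2%, Protocol Alpha 229/569 = 40.2% → the standard therapy
Stage I: the standard therapy 43/64 = 67.2%, Protocol Alpha 777/1382 = 56.2% → the standard therapy
Stage IV: the standard therapy 1109/2767 = 40.1%, Protocol Alpha 39/148 = 26.4% → the standard therapy
Stage III: the standard therapy 136/310 = 43.9%, Protocol Alpha 145/416 = 34.9% → the standard therapy
Overall: the standard therapy 1489/3541 = 42.1%, Protocol Alpha 1190/2515 = 47.3% → Protocol Alpha
The standard therapy wins each disease group but Protocol Alpha wins overall — the comparison reverses. The standard therapy's patients skew toward stage IV, which has a lower base rate.

No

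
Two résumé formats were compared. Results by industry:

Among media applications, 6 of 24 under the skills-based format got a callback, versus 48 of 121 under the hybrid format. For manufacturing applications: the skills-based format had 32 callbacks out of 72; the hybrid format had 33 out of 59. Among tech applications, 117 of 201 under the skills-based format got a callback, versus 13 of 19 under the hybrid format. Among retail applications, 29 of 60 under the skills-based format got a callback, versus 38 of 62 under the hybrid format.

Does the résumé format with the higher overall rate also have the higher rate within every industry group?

No

Media: the skills-based format 6/24 = 25.0%, the hybrid format 48/121 = 39.7% → the hybrid format
Manufacturing: the skills-based format 32/72 = 44.4%, the hybrid format 33/59 = 55.9% → the hybrid format
Tech: the skills-based format 117/201 = 58.2%, the hybrid format 13/19 = 68.4% → the hybrid format
Retail: the skills-based format 29/60 = 48.3%, the hybrid format 38/62 = 61.3% → the hybrid format
Overall: the skills-based format 184/357 = 51.5%, the hybrid format 132/261 = 50.6% → the skills-based format
The hybrid format wins each industry group but the skills-based format wins overall — the comparison reverses. The hybrid format's applications skew toward media, which has a lower base rate.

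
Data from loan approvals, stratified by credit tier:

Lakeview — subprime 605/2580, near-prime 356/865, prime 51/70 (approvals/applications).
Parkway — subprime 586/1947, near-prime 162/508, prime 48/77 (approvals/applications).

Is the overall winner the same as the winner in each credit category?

No

Subprime: Lakeview 605/2580 = 23.4%, Parkway 586/1947 = 30.1% → Parkway
Near-prime: Lakeview 356/865 = 41.2%, Parkway 162/508 = 31.9% → Lakeview
Prime: Lakeview 51/70 = 72.9%, Parkway 48/77 = 62.3% → Lakeview
Overall: Lakeview 1012/3515 = 28.8%, Parkway 796/2532 = 31.4% → Parkway
Neither sweeps: Lakeview wins 2 of 3 groups, Parkway wins 1. Parkway wins overall but not every group — no Simpson reversal.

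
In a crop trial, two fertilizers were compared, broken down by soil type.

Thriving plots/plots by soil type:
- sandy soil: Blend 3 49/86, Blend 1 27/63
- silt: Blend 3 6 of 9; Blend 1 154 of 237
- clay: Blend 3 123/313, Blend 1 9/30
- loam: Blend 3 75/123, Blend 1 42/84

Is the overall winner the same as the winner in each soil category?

Sandy soil: Blend 3 49/86 = 57.0%, Blend 1 27/63 = 42.9% → Blend 3
Silt: Blend 3 6/9 = 66.7%, Blend 1 154/237 = 65.0% → Blend 3
Clay: Blend 3 123/313 = 39.3%, Blend 1 9/30 = 30.0% → Blend 3
Loam: Blend 3 75/123 = 61.0%, Blend 1 42/84 = 50.0% → Blend 3
Overall: Blend 3 253/531 = 47.6%, Blend 1 232/414 = 56.0% → Blend 1
Blend 3 wins each soil group but Blend 1 wins overall — the comparison reverses. Blend 3's plots skew toward clay, which has a lower base rate.

No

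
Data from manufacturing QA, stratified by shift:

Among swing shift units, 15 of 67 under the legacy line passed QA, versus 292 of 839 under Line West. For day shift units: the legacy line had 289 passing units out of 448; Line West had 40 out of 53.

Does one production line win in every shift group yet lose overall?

Yes

Swing shift: the legacy line 15/67 = 22.4%, Line West 292/839 = 34.8% → Line West
Day shift: the legacy line 289/448 = 64.5%, Line West 40/53 = 75.5% → Line West
Overall: the legacy line 304/515 = 59.0%, Line West 332/892 = 37.2% → the legacy line
Line West wins each shift group but the legacy line wins overall — the comparison reverses. Line West's units skew toward swing shift, which has a lower base rate.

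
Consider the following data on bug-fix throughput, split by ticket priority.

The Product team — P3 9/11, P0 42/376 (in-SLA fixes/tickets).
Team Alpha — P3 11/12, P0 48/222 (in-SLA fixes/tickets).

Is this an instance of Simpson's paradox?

No

P3: the Product team 9/11 = 81.8%, Team Alpha 11/12 = 91.7% → Team Alpha
P0: the Product team 42/376 = 11.2%, Team Alpha 48/222 = 21.6% → Team Alpha
Overall: the Product team 51/387 = 13.2%, Team Alpha 59/234 = 25.2% → Team Alpha
Team Alpha wins overall and in every ticket group — no reversal.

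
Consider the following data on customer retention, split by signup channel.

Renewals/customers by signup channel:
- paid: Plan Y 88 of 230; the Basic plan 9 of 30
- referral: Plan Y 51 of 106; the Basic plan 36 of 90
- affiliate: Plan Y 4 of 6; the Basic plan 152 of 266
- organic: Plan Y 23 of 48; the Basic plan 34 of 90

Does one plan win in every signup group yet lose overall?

Paid: Plan Y 88/230 = 38.3%, the Basic plan 9/30 = 30.0% → Plan Y
Referral: Plan Y 51/106 = 48.1%, the Basic plan 36/90 = 40.0% → Plan Y
Affiliate: Plan Y 4/6 = 66.7%, the Basic plan 152/266 = 57.1% → Plan Y
Organic: Plan Y 23/48 = 47.9%, the Basic plan 34/90 = 37.8% → Plan Y
Overall: Plan Y 166/390 = 42.6%, the Basic plan 231/476 = 48.5% → the Basic plan
Plan Y wins each signup group but the Basic plan wins overall — the comparison reverses. Plan Y's customers skew toward paid, which has a lower base rate.

Yes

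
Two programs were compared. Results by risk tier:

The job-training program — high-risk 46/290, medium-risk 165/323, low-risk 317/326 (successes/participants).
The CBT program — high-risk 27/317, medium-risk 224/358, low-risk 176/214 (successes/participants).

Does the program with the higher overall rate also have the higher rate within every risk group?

High-risk: the job-training program 46/290 = 15.9%, the CBT program 27/317 = 8.5% → the job-training program
Medium-risk: the job-training program 165/323 = 51.1%, the CBT program 224/358 = 62.6% → the CBT program
Low-risk: the job-training program 317/326 = 97.2%, the CBT program 176/214 = 82.2% → the job-training program
Overall: the job-training program 528/939 = 56.2%, the CBT program 427/889 = 48.0% → the job-training program
Neither sweeps: the job-training program wins 2 of 3 groups, the CBT program wins 1. The job-training program wins overall but not every group — no Simpson reversal.

No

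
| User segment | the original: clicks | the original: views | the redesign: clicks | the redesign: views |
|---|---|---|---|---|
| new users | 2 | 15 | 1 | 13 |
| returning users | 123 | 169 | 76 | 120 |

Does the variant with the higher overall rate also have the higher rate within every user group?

New users: the original 2/15 = 13.3%, the redesign 1/13 = 7.7% → the original
Returning users: the original 123/169 = 72.8%, the redesign 76/120 = 63.3% → the original
Overall: the original 125/184 = 67.9%, the redesign 77/133 = 57.9% → the original
The original wins overall and in every user group — no reversal.

Yes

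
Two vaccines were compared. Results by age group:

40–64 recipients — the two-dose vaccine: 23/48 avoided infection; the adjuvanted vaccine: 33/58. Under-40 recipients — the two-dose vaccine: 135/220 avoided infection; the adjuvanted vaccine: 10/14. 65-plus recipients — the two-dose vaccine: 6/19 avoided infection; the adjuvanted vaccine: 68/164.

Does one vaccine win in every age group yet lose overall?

Yes

40–64: the two-dose vaccine 23/48 = 47.9%, the adjuvanted vaccine 33/58 = 56.9% → the adjuvanted vaccine
Under-40: the two-dose vaccine 135/220 = 61.4%, the adjuvanted vaccine 10/14 = 71.4% → the adjuvanted vaccine
65-plus: the two-dose vaccine 6/19 = 31.6%, the adjuvanted vaccine 68/164 = 41.5% → the adjuvanted vaccine
Overall: the two-dose vaccine 164/287 = 57.1%, the adjuvanted vaccine 111/236 = 47.0% → the two-dose vaccine
The adjuvanted vaccine wins each age group but the two-dose vaccine wins overall — the comparison reverses. The adjuvanted vaccine's recipients skew toward 65-plus, which has a lower base rate.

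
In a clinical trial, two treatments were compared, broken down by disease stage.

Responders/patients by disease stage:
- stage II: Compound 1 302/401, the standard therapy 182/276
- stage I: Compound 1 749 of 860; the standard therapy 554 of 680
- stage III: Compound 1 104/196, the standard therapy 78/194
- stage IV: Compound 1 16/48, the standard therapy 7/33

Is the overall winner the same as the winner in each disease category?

Stage II: Compound 1 302/401 = 75.3%, the standard therapy 182/276 = 65.9% → Compound 1
Stage I: Compound 1 749/860 = 87.1%, the standard therapy 554/680 = 81.5% → Compound 1
Stage III: Compound 1 104/196 = 53.1%, the standard therapy 78/194 = 40.2% → Compound 1
Stage IV: Compound 1 16/48 = 33.3%, the standard therapy 7/33 = 21.2% → Compound 1
Overall: Compound 1 1171/1505 = 77.8%, the standard therapy 821/1183 = 69.4% → Compound 1
Compound 1 wins overall and in every disease group — no reversal.

Yes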